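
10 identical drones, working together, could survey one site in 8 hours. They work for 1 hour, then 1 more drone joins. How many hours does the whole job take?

One drone does 1/80 of the job per hour.
After 1 hour with 10 drones, 1/8 is done (7/8 left).
With 11 drones the rate is 11/80, so the rest takes 7/8 ÷ 11/80 = 70/11 hours.
Total = 1 + 70/11 = 81/11 hours.

81/11 hours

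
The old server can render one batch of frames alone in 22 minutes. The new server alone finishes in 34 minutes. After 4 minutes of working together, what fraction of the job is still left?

Combined rate: 1/22 + 1/34 = (17 + 11)/374 = 28/374 = 14/187 per minute.
In 4 minutes they complete 4·14/187 = 56/187 of the job.
So 131/187 remains.

131/187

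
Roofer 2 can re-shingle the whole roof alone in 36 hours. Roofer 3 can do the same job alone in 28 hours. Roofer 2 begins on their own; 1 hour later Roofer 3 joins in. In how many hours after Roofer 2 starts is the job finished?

In the first 1 hour Roofer 2 alone does 1/36 of the job, leaving 35/36.
Once everyone is working, combined rate: 1/36 + 1/28 = (7 + 9)/252 = 16/252 = 4/63 per hour.
Remaining 35/36 at 4/63 per hour takes 245/16 hours.
Total from the start = 1 + 245/16 = 261/16 hours.

261/16 hours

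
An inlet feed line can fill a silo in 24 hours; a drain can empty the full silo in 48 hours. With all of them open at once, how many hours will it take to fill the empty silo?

48 hours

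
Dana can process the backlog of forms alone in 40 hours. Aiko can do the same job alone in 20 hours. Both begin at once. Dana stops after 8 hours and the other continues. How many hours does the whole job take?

16 hours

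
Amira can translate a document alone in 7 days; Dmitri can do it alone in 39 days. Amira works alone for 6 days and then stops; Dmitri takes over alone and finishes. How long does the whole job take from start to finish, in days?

81/7 days

In 6 days Amira does 6/7 of the job, leaving 1/7.
Dmitri works at 1/39 per day, so finishing takes 1/7 ÷ 1/39 = 39/7 days.
Total time = 6 + 39/7 = 81/7 days.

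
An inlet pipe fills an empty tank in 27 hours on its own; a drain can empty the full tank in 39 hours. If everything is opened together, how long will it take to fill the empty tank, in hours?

351/4 hours

Net rate = 1/27 − 1/39 = (13 − 9)/351 = 4/351 per hour.
Filling time = 1 ÷ (4/351) = 351/4 hours.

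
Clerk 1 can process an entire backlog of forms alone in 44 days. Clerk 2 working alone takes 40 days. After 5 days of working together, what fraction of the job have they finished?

Combined rate: 1/44 + 1/40 = (10 + 11)/440 = 21/440 per day.
In 5 days they complete 5·21/440 = 21/88 of the job.

21/88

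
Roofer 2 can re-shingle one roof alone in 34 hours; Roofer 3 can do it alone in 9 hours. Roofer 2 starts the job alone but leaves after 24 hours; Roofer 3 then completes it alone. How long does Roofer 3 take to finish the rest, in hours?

45/17 hours

In 24 hours Roofer 2 does 24/34 = 12/17 of the job, leaving 5/17.
Roofer 3 works at 1/9 per hour, so finishing takes 5/17 ÷ 1/9 = 45/17 hours.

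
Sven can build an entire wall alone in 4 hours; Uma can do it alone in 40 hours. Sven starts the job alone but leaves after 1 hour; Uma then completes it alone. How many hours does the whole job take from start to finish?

31 hours

In 1 hour Sven does 1/4 of the job, leaving 3/4.
Uma works at 1/40 per hour, so finishing takes 3/4 ÷ 1/40 = 30 hours.
Total time = 1 + 30 = 31 hours.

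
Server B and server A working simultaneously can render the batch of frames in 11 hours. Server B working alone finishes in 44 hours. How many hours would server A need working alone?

Combined rate is 1/11 per hour.
Known contribution: 1/44 per hour.
So server A's rate is 1/11 − 1/44 = 3/44, meaning 44/3 hours alone.

44/3 hours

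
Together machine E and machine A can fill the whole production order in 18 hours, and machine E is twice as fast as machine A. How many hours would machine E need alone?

Let machine A's rate be r; then machine E's rate is 2r, so together (2 + 1)r = 3r = 1/18.
Thus r = 1/54 per hour.
Machine A alone: 54 hours; machine E alone: 27 hours.

27 hours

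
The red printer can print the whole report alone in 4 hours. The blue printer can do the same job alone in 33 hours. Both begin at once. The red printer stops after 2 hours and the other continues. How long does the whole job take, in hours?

33/2 hours

In the first 2 hours the combined rate is 37/132, so 37/66 of the job is done, leaving 29/66.
After the red printer leaves the rate is 1/33 per hour; the remaining 29/66 takes 29/2 hours.
Total = 2 + 29/2 = 33/2 hours.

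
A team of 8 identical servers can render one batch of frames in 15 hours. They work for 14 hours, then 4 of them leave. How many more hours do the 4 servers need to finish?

2 hours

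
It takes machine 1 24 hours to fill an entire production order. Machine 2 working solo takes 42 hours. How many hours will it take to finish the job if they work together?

With two workers the combined time is the product over the sum: 24·42/(24+42) = 1008/66 = 168/11 hours.

168/11 hours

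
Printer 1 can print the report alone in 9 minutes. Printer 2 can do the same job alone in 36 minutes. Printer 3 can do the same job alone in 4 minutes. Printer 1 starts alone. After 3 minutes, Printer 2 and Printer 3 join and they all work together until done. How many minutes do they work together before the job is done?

In the first 3 minutes Printer 1 alone does 3/9 = 1/3 of the job, leaving 2/3.
Once everyone is working, combined rate: 1/9 + 1/36 + 1/4 = (4 + 1 + 9)/36 = 14/36 = 7/18 per minute.
Remaining 2/3 at 7/18 per minute takes 12/7 minutes.

12/7 minutes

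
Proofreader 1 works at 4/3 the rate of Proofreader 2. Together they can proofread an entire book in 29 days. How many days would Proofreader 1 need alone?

Let Proofreader 2's rate be r; then Proofreader 1's rate is (4/3)r, so together (4/3 + 1)r = (7/3)r = 1/29.
Thus r = 3/203 per day.
Proofreader 2 alone: 203/3 days; Proofreader 1 alone: 203/4 days.

203/4 days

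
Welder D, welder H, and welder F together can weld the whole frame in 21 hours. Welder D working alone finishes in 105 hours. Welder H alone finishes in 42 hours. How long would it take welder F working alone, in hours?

70 hours

Combined rate is 1/21 per hour.
Known contribution: 1/105 + 1/42 = (2 + 5)/210 = 7/210 = 1/30 per hour.
So welder F's rate is 1/21 − 1/30 = 1/70, meaning 70 hours alone.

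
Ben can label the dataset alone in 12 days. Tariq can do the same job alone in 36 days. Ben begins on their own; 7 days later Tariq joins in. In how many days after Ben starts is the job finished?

In the first 7 days Ben alone does 7/12 of the job, leaving 5/12.
Once everyone is working, combined rate: 1/12 + 1/36 = (3 + 1)/36 = 4/36 = 1/9 per day.
Remaining 5/12 at 1/9 per day takes 15/4 days.
Total from the start = 7 + 15/4 = 43/4 days.

43/4 days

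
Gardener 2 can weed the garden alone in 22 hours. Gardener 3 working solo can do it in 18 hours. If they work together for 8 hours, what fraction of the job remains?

19/99

Combined rate: 1/22 + 1/18 = (9 + 11)/198 = 20/198 = 10/99 per hour.
In 8 hours they complete 8·10/99 = 80/99 of the job.
So 19/99 remains.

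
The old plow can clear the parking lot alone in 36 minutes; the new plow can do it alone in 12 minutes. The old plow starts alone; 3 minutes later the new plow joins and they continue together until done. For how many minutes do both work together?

33/4 minutes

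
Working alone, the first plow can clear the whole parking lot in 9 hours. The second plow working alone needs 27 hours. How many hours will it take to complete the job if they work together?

With two workers the combined time is the product over the sum: 9·27/(9+27) = 243/36 = 27/4 hours.

27/4 hours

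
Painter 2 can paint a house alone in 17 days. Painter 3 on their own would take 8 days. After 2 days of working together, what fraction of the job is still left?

43/68

Combined rate: 1/17 + 1/8 = (8 + 17)/136 = 25/136 per day.
In 2 days they complete 2·25/136 = 25/68 of the job.
So 43/68 remains.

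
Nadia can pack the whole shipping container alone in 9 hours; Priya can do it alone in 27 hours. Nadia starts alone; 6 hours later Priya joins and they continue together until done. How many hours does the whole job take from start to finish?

In 6 hours Nadia does 6/9 = 2/3 of the job, leaving 1/3.
Nadia and Priya together work at 4/27 per hour, so finishing takes 1/3 ÷ 4/27 = 9/4 hours.
Total time = 6 + 9/4 = 33/4 hours.

33/4 hours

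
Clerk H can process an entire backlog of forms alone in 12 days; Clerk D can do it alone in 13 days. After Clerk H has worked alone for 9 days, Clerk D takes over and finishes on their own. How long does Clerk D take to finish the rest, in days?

In 9 days Clerk H does 9/12 = 3/4 of the job, leaving 1/4.
Clerk D works at 1/13 per day, so finishing takes 1/4 ÷ 1/13 = 13/4 days.

13/4 days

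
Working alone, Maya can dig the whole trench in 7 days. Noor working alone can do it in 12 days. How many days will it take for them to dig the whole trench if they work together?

Combined rate: 1/7 + 1/12 = (12 + 7)/84 = 19/84 per day.
Time = 1 ÷ (19/84) = 84/19 days.

84/19 days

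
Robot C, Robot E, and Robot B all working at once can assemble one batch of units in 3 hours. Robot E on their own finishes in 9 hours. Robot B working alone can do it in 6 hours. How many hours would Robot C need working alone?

Combined rate is 1/3 per hour.
Known contribution: 1/9 + 1/6 = (2 + 3)/18 = 5/18 per hour.
So Robot C's rate is 1/3 − 5/18 = 1/18, meaning 18 hours alone.

18 hours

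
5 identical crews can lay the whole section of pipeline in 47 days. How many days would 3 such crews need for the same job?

235/3 days

Total work is 5·47 = 235 crew-days.
With 3 crews: 235/3 days.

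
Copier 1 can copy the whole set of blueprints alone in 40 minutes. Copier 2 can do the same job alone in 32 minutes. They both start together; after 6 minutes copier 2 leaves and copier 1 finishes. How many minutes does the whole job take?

65/2 minutes

In the first 6 minutes the combined rate is 9/160, so 27/80 of the job is done, leaving 53/80.
After copier 2 leaves the rate is 1/40 per minute; the remaining 53/80 takes 53/2 minutes.
Total = 6 + 53/2 = 65/2 minutes.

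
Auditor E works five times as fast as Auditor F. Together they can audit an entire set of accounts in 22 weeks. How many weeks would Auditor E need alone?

132/5 weeks

Let Auditor F's rate be r; then Auditor E's rate is 5r, so together (5 + 1)r = 6r = 1/22.
Thus r = 1/132 per week.
Auditor F alone: 132 weeks; Auditor E alone: 132/5 weeks.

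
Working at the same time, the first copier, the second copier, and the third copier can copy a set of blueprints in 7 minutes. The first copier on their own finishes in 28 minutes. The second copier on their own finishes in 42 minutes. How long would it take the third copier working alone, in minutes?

Combined rate is 1/7 per minute.
Known contribution: 1/28 + 1/42 = (3 + 2)/84 = 5/84 per minute.
So the third copier's rate is 1/7 − 5/84 = 1/12, meaning 12 minutes alone.

12 minutes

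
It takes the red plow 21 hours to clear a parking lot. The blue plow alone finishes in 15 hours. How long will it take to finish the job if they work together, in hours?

Combined rate: 1/21 + 1/15 = (5 + 7)/105 = 12/105 = 4/35 per hour.
Time = 1 ÷ (4/35) = 35/4 hours.

35/4 hours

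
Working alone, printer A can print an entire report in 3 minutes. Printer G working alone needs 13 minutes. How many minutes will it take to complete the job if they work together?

With two workers the combined time is the product over the sum: 3·13/(3+13) = 39/16 minutes.

39/16 minutes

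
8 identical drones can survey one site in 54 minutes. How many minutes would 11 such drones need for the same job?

432/11 minutes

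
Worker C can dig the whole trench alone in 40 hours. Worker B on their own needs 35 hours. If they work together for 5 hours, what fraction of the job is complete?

Combined rate: 1/40 + 1/35 = (7 + 8)/280 = 15/280 = 3/56 per hour.
In 5 hours they complete 5·3/56 = 15/56 of the job.

15/56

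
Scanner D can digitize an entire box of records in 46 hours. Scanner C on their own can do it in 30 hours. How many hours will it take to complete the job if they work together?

345/19 hours

Combined rate: 1/46 + 1/30 = (15 + 23)/690 = 38/690 = 19/345 per hour.
Time = 1 ÷ (19/345) = 345/19 hours.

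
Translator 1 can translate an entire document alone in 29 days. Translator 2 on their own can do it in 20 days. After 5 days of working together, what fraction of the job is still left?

Combined rate: 1/29 + 1/20 = (20 + 29)/580 = 49/580 per day.
In 5 days they complete 5·49/580 = 49/116 of the job.
So 67/116 remains.

67/116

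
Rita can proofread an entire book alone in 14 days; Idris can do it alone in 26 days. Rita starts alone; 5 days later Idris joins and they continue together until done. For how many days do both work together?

117/20 days

In 5 days Rita does 5/14 of the job, leaving 9/14.
Rita and Idris together work at 10/91 per day, so finishing takes 9/14 ÷ 10/91 = 117/20 days.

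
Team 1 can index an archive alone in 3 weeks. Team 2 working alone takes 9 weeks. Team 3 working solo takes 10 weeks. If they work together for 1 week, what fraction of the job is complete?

Combined rate: 1/3 + 1/9 + 1/10 = (30 + 10 + 9)/90 = 49/90 per week.
In 1 week they complete 1·49/90 = 49/90 of the job.

49/90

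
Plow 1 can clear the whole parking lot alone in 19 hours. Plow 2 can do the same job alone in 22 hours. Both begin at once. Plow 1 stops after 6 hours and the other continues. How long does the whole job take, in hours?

286/19 hours

In the first 6 hours the combined rate is 41/418, so 123/209 of the job is done, leaving 86/209.
After plow 1 leaves the rate is 1/22 per hour; the remaining 86/209 takes 172/19 hours.
Total = 6 + 172/19 = 286/19 hours.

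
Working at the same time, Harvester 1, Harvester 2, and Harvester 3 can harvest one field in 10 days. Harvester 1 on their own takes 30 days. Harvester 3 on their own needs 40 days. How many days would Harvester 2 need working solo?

24 days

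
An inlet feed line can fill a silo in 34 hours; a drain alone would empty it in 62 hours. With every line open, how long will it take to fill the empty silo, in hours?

527/7 hours

Net rate = 1/34 − 1/62 = (31 − 17)/1054 = 14/1054 = 7/527 per hour.
Filling time = 1 ÷ (7/527) = 527/7 hours.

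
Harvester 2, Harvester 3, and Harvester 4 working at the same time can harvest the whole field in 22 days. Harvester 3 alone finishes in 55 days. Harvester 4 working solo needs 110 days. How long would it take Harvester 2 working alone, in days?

Combined rate is 1/22 per day.
Known contribution: 1/55 + 1/110 = (2 + 1)/110 = 3/110 per day.
So Harvester 2's rate is 1/22 − 3/110 = 1/55, meaning 55 days alone.

55 days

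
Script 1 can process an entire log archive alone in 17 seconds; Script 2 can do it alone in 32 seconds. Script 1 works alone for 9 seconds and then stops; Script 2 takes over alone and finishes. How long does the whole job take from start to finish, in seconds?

409/17 seconds

In 9 seconds Script 1 does 9/17 of the job, leaving 8/17.
Script 2 works at 1/32 per second, so finishing takes 8/17 ÷ 1/32 = 256/17 seconds.
Total time = 9 + 256/17 = 409/17 seconds.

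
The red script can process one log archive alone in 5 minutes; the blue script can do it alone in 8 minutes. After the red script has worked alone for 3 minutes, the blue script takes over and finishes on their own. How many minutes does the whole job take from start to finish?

In 3 minutes the red script does 3/5 of the job, leaving 2/5.
The blue script works at 1/8 per minute, so finishing takes 2/5 ÷ 1/8 = 16/5 minutes.
Total time = 3 + 16/5 = 31/5 minutes.

31/5 minutes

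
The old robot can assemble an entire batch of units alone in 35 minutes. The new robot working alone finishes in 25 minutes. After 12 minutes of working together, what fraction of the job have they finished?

Combined rate: 1/35 + 1/25 = (5 + 7)/175 = 12/175 per minute.
In 12 minutes they complete 12·12/175 = 144/175 of the job.

144/175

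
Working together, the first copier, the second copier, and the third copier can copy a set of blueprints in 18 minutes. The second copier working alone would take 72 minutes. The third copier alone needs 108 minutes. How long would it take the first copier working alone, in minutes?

Combined rate is 1/18 per minute.
Known contribution: 1/72 + 1/108 = (3 + 2)/216 = 5/216 per minute.
So the first copier's rate is 1/18 − 5/216 = 7/216, meaning 216/7 minutes alone.

216/7 minutes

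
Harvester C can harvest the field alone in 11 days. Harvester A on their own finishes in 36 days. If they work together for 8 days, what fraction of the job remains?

5/99

Combined rate: 1/11 + 1/36 = (36 + 11)/396 = 47/396 per day.
In 8 days they complete 8·47/396 = 94/99 of the job.
So 5/99 remains.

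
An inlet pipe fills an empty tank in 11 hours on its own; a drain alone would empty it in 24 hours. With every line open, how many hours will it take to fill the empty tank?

Net rate = 1/11 − 1/24 = (24 − 11)/264 = 13/264 per hour.
Filling time = 1 ÷ (13/264) = 264/13 hours.

264/13 hours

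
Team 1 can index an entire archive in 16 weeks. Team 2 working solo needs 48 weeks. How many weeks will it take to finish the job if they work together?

12 weeks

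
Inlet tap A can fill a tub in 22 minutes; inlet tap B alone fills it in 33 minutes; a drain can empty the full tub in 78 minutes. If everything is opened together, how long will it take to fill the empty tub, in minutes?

Net rate = 1/22 + 1/33 − 1/78 = (39 + 26 − 11)/858 = 54/858 = 9/143 per minute.
Filling time = 1 ÷ (9/143) = 143/9 minutes.

143/9 minutes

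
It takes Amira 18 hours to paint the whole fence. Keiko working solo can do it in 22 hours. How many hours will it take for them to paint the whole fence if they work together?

99/10 hours

With two workers the combined time is the product over the sum: 18·22/(18+22) = 396/40 = 99/10 hours.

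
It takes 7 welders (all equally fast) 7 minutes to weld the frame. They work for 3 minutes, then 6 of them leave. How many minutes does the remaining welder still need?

One welder does 1/49 of the job per minute.
After 3 minutes with 7 welders, 3/7 is done (4/7 left).
With 1 welder the rate is 1/49, so the rest takes 4/7 ÷ 1/49 = 28 minutes.

28 minutes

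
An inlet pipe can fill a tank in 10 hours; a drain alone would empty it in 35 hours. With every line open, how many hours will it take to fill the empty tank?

Net rate = 1/10 − 1/35 = (7 − 2)/70 = 5/70 = 1/14 per hour.
Filling time = 1 ÷ (1/14) = 14 hours.

14 hours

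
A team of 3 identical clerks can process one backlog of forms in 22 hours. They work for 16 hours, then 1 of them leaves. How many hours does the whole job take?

One clerk does 1/66 of the job per hour.
After 16 hours with 3 clerks, 8/11 is done (3/11 left).
With 2 clerks the rate is 2/66 = 1/33, so the rest takes 3/11 ÷ 1/33 = 9 hours.
Total = 16 + 9 = 25 hours.

25 hours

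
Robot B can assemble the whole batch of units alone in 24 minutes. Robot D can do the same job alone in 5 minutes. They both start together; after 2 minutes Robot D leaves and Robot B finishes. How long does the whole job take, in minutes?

72/5 minutes

In the first 2 minutes the combined rate is 29/120, so 29/60 of the job is done, leaving 31/60.
After Robot D leaves the rate is 1/24 per minute; the remaining 31/60 takes 62/5 minutes.
Total = 2 + 62/5 = 72/5 minutes.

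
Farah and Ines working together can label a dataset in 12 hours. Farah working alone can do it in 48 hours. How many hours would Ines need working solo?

16 hours

Combined rate is 1/12 per hour.
Known contribution: 1/48 per hour.
So Ines's rate is 1/12 − 1/48 = 1/16, meaning 16 hours alone.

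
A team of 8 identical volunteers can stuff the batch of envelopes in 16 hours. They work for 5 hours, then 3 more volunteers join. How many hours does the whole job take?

One volunteer does 1/128 of the job per hour.
After 5 hours with 8 volunteers, 5/16 is done (11/16 left).
With 11 volunteers the rate is 11/128, so the rest takes 11/16 ÷ 11/128 = 8 hours.
Total = 5 + 8 = 13 hours.

13 hours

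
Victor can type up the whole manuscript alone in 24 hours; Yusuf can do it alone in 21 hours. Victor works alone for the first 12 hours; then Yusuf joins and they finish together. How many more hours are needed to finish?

In 12 hours Victor does 12/24 = 1/2 of the job, leaving 1/2.
Victor and Yusuf together work at 5/56 per hour, so finishing takes 1/2 ÷ 5/56 = 28/5 hours.

28/5 hours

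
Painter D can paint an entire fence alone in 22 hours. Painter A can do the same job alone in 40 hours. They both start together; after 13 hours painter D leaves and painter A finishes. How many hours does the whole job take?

In the first 13 hours the combined rate is 31/440, so 403/440 of the job is done, leaving 37/440.
After painter D leaves the rate is 1/40 per hour; the remaining 37/440 takes 37/11 hours.
Total = 13 + 37/11 = 180/11 hours.

180/11 hours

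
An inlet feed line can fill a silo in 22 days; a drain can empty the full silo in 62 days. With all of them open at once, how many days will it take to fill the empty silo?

341/10 days

Net rate = 1/22 − 1/62 = (31 − 11)/682 = 20/682 = 10/341 per day.
Filling time = 1 ÷ (10/341) = 341/10 days.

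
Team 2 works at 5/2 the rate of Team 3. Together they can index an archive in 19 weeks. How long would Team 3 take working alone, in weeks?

133/2 weeks

Let Team 3's rate be r; then Team 2's rate is (5/2)r, so together (5/2 + 1)r = (7/2)r = 1/19.
Thus r = 2/133 per week.
Team 3 alone: 133/2 weeks; Team 2 alone: 133/5 weeks.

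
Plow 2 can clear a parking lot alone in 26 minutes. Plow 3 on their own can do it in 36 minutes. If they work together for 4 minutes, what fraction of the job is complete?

31/117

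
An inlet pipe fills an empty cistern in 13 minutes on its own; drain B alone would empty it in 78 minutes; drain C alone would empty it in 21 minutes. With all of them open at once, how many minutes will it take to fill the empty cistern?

182/3 minutes

Net rate = 1/13 − 1/78 − 1/21 = (42 − 7 − 26)/546 = 9/546 = 3/182 per minute.
Filling time = 1 ÷ (3/182) = 182/3 minutes.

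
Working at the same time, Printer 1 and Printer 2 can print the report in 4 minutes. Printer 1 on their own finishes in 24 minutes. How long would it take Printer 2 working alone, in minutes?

24/5 minutes

Combined rate is 1/4 per minute.
Known contribution: 1/24 per minute.
So Printer 2's rate is 1/4 − 1/24 = 5/24, meaning 24/5 minutes alone.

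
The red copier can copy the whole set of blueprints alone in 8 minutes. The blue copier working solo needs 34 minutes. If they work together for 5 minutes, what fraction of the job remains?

31/136

Combined rate: 1/8 + 1/34 = (17 + 4)/136 = 21/136 per minute.
In 5 minutes they complete 5·21/136 = 105/136 of the job.
So 31/136 remains.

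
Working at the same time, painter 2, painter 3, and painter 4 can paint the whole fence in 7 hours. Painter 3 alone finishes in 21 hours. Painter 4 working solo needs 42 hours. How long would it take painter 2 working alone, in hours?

Combined rate is 1/7 per hour.
Known contribution: 1/21 + 1/42 = (2 + 1)/42 = 3/42 = 1/14 per hour.
So painter 2's rate is 1/7 − 1/14 = 1/14, meaning 14 hours alone.

14 hours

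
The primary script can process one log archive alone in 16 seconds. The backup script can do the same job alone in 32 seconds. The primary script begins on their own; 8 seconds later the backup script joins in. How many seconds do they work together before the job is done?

In the first 8 seconds the primary script alone does 8/16 = 1/2 of the job, leaving 1/2.
Once everyone is working, combined rate: 1/16 + 1/32 = (2 + 1)/32 = 3/32 per second.
Remaining 1/2 at 3/32 per second takes 16/3 seconds.

16/3 seconds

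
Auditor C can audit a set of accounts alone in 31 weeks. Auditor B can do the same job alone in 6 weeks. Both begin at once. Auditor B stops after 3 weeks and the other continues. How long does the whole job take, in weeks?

31/2 weeks

In the first 3 weeks the combined rate is 37/186, so 37/62 of the job is done, leaving 25/62.
After auditor B leaves the rate is 1/31 per week; the remaining 25/62 takes 25/2 weeks.
Total = 3 + 25/2 = 31/2 weeks.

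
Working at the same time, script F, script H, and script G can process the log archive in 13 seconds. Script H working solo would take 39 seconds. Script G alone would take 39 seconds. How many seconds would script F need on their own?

Combined rate is 1/13 per second.
Known contribution: 1/39 + 1/39 = (1 + 1)/39 = 2/39 per second.
So script F's rate is 1/13 − 2/39 = 1/39, meaning 39 seconds alone.

39 seconds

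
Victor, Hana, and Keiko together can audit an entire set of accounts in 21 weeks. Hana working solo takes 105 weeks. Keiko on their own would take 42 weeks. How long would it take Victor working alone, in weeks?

Combined rate is 1/21 per week.
Known contribution: 1/105 + 1/42 = (2 + 5)/210 = 7/210 = 1/30 per week.
So Victor's rate is 1/21 − 1/30 = 1/70, meaning 70 weeks alone.

70 weeks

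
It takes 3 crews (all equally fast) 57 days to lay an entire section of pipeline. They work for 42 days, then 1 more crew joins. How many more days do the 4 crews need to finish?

45/4 days

One crew does 1/171 of the job per day.
After 42 days with 3 crews, 14/19 is done (5/19 left).
With 4 crews the rate is 4/171, so the rest takes 5/19 ÷ 4/171 = 45/4 days.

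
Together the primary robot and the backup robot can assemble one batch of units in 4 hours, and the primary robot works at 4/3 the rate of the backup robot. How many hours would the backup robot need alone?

Let the backup robot's rate be r; then the primary robot's rate is (4/3)r, so together (4/3 + 1)r = (7/3)r = 1/4.
Thus r = 3/28 per hour.
The backup robot alone: 28/3 hours; the primary robot alone: 7 hours.

28/3 hours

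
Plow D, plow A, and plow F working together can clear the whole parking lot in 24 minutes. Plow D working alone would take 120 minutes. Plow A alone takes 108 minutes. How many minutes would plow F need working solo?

Combined rate is 1/24 per minute.
Known contribution: 1/120 + 1/108 = (9 + 10)/1080 = 19/1080 per minute.
So plow F's rate is 1/24 − 19/1080 = 13/540, meaning 540/13 minutes alone.

540/13 minutes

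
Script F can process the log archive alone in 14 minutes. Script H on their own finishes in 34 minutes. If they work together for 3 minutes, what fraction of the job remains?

83/119

Combined rate: 1/14 + 1/34 = (17 + 7)/238 = 24/238 = 12/119 per minute.
In 3 minutes they complete 3·12/119 = 36/119 of the job.
So 83/119 remains.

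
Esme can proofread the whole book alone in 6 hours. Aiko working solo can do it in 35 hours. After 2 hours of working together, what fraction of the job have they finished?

41/105

Combined rate: 1/6 + 1/35 = (35 + 6)/210 = 41/210 per hour.
In 2 hours they complete 2·41/210 = 41/105 of the job.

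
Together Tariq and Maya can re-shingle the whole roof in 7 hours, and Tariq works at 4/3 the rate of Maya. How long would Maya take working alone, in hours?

49/3 hours

Let Maya's rate be r; then Tariq's rate is (4/3)r, so together (4/3 + 1)r = (7/3)r = 1/7.
Thus r = 3/49 per hour.
Maya alone: 49/3 hours; Tariq alone: 49/4 hours.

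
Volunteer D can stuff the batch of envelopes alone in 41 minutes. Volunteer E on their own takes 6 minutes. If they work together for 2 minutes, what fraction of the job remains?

76/123

Combined rate: 1/41 + 1/6 = (6 + 41)/246 = 47/246 per minute.
In 2 minutes they complete 2·47/246 = 47/123 of the job.
So 76/123 remains.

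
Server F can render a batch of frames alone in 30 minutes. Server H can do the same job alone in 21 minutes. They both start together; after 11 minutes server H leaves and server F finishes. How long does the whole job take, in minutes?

100/7 minutes

In the first 11 minutes the combined rate is 17/210, so 187/210 of the job is done, leaving 23/210.
After server H leaves the rate is 1/30 per minute; the remaining 23/210 takes 23/7 minutes.
Total = 11 + 23/7 = 100/7 minutes.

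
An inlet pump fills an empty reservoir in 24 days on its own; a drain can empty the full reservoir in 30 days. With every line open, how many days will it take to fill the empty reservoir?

Net rate = 1/24 − 1/30 = (5 − 4)/120 = 1/120 per day.
Filling time = 1 ÷ (1/120) = 120 days.

120 days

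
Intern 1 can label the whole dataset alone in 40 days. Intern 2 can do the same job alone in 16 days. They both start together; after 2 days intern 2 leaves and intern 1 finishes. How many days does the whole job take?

35 days

In the first 2 days the combined rate is 7/80, so 7/40 of the job is done, leaving 33/40.
After intern 2 leaves the rate is 1/40 per day; the remaining 33/40 takes 33 days.
Total = 2 + 33 = 35 days.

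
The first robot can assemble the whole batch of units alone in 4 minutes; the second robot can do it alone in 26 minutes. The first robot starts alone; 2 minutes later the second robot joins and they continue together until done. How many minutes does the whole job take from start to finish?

In 2 minutes the first robot does 2/4 = 1/2 of the job, leaving 1/2.
The first robot and the second robot together work at 15/52 per minute, so finishing takes 1/2 ÷ 15/52 = 26/15 minutes.
Total time = 2 + 26/15 = 56/15 minutes.

56/15 minutes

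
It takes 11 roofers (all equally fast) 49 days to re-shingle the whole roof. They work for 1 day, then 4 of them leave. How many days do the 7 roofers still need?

One roofer does 1/539 of the job per day.
After 1 day with 11 roofers, 1/49 is done (48/49 left).
With 7 roofers the rate is 7/539 = 1/77, so the rest takes 48/49 ÷ 1/77 = 528/7 days.

528/7 days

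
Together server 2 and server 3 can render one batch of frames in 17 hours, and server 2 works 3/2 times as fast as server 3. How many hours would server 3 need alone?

85/2 hours

Let server 3's rate be r; then server 2's rate is (3/2)r, so together (3/2 + 1)r = (5/2)r = 1/17.
Thus r = 2/85 per hour.
Server 3 alone: 85/2 hours; server 2 alone: 85/3 hours.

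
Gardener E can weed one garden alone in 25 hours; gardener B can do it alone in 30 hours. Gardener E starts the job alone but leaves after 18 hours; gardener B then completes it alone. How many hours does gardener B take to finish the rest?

42/5 hours

In 18 hours gardener E does 18/25 of the job, leaving 7/25.
Gardener B works at 1/30 per hour, so finishing takes 7/25 ÷ 1/30 = 42/5 hours.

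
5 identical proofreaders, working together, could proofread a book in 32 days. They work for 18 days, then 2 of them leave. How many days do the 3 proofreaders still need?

One proofreader does 1/160 of the job per day.
After 18 days with 5 proofreaders, 9/16 is done (7/16 left).
With 3 proofreaders the rate is 3/160, so the rest takes 7/16 ÷ 3/160 = 70/3 days.

70/3 days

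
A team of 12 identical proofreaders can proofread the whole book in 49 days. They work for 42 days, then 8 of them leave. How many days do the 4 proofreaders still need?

One proofreader does 1/588 of the job per day.
After 42 days with 12 proofreaders, 6/7 is done (1/7 left).
With 4 proofreaders the rate is 4/588 = 1/147, so the rest takes 1/7 ÷ 1/147 = 21 days.

21 days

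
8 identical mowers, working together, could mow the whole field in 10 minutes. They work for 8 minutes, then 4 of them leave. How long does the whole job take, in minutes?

One mower does 1/80 of the job per minute.
After 8 minutes with 8 mowers, 4/5 is done (1/5 left).
With 4 mowers the rate is 4/80 = 1/20, so the rest takes 1/5 ÷ 1/20 = 4 minutes.
Total = 8 + 4 = 12 minutes.

12 minutes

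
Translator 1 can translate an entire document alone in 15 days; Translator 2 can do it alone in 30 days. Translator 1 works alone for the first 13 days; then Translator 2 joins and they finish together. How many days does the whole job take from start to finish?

In 13 days Translator 1 does 13/15 of the job, leaving 2/15.
Translator 1 and Translator 2 together work at 1/10 per day, so finishing takes 2/15 ÷ 1/10 = 4/3 days.
Total time = 13 + 4/3 = 43/3 days.

43/3 days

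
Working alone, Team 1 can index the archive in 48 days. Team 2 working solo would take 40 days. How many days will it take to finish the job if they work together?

Combined rate: 1/48 + 1/40 = (5 + 6)/240 = 11/240 per day.
Time = 1 ÷ (11/240) = 240/11 days.

240/11 days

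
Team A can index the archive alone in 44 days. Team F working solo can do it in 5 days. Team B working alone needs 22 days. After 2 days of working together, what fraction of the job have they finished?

Combined rate: 1/44 + 1/5 + 1/22 = (5 + 44 + 10)/220 = 59/220 per day.
In 2 days they complete 2·59/220 = 59/110 of the job.

59/110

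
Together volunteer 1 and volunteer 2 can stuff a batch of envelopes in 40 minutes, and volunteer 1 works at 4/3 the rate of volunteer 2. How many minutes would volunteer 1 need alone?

70 minutes

Let volunteer 2's rate be r; then volunteer 1's rate is (4/3)r, so together (4/3 + 1)r = (7/3)r = 1/40.
Thus r = 3/280 per minute.
Volunteer 2 alone: 280/3 minutes; volunteer 1 alone: 70 minutes.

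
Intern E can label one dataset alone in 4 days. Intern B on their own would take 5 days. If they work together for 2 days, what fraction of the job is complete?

Combined rate: 1/4 + 1/5 = (5 + 4)/20 = 9/20 per day.
In 2 days they complete 2·9/20 = 9/10 of the job.

9/10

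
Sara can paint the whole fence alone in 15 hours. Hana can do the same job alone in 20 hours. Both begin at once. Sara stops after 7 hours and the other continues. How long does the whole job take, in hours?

In the first 7 hours the combined rate is 7/60, so 49/60 of the job is done, leaving 11/60.
After Sara leaves the rate is 1/20 per hour; the remaining 11/60 takes 11/3 hours.
Total = 7 + 11/3 = 32/3 hours.

32/3 hours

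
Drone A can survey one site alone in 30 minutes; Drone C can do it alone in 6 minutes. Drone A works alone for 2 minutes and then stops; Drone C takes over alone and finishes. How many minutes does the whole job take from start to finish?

In 2 minutes Drone A does 2/30 = 1/15 of the job, leaving 14/15.
Drone C works at 1/6 per minute, so finishing takes 14/15 ÷ 1/6 = 28/5 minutes.
Total time = 2 + 28/5 = 38/5 minutes.

38/5 minutes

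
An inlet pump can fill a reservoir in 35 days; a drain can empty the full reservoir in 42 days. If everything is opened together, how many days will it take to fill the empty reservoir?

Net rate = 1/35 − 1/42 = (6 − 5)/210 = 1/210 per day.
Filling time = 1 ÷ (1/210) = 210 days.

210 days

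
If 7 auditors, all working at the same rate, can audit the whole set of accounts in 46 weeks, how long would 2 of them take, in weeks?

Total work is 7·46 = 322 auditor-weeks.
With 2 auditors: 322/2 = 161 weeks.

161 weeks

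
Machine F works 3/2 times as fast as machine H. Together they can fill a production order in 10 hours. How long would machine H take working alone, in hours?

25 hours

Let machine H's rate be r; then machine F's rate is (3/2)r, so together (3/2 + 1)r = (5/2)r = 1/10.
Thus r = 1/25 per hour.
Machine H alone: 25 hours; machine F alone: 50/3 hours.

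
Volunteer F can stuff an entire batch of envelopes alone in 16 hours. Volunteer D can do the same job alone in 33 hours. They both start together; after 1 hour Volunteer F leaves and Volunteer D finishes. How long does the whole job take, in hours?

In the first 1 hour the combined rate is 49/528, so 49/528 of the job is done, leaving 479/528.
After Volunteer F leaves the rate is 1/33 per hour; the remaining 479/528 takes 479/16 hours.
Total = 1 + 479/16 = 495/16 hours.

495/16 hours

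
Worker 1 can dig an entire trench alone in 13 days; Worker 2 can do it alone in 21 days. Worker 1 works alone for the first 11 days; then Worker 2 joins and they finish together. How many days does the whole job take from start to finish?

In 11 days Worker 1 does 11/13 of the job, leaving 2/13.
Worker 1 and Worker 2 together work at 34/273 per day, so finishing takes 2/13 ÷ 34/273 = 21/17 days.
Total time = 11 + 21/17 = 208/17 days.

208/17 days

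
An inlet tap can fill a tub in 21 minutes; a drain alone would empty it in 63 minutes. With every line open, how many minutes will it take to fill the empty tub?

63/2 minutes

Net rate = 1/21 − 1/63 = (3 − 1)/63 = 2/63 per minute.
Filling time = 1 ÷ (2/63) = 63/2 minutes.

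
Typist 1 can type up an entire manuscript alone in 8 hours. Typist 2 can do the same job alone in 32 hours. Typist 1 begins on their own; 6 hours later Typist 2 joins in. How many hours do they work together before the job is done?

In the first 6 hours Typist 1 alone does 6/8 = 3/4 of the job, leaving 1/4.
Once everyone is working, combined rate: 1/8 + 1/32 = (4 + 1)/32 = 5/32 per hour.
Remaining 1/4 at 5/32 per hour takes 8/5 hours.

8/5 hours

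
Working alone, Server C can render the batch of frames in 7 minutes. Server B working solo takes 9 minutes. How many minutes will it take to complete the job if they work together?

63/16 minutes

With two workers the combined time is the product over the sum: 7·9/(7+9) = 63/16 minutes.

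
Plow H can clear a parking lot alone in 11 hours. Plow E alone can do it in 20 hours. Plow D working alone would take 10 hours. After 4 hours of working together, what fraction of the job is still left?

Combined rate: 1/11 + 1/20 + 1/10 = (20 + 11 + 22)/220 = 53/220 per hour.
In 4 hours they complete 4·53/220 = 53/55 of the job.
So 2/55 remains.

2/55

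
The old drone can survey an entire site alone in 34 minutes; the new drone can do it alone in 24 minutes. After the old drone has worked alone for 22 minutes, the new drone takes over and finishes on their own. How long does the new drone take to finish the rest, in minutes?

144/17 minutes

In 22 minutes the old drone does 22/34 = 11/17 of the job, leaving 6/17.
The new drone works at 1/24 per minute, so finishing takes 6/17 ÷ 1/24 = 144/17 minutes.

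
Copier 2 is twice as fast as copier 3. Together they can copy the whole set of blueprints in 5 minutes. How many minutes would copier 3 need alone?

Let copier 3's rate be r; then copier 2's rate is 2r, so together (2 + 1)r = 3r = 1/5.
Thus r = 1/15 per minute.
Copier 3 alone: 15 minutes; copier 2 alone: 15/2 minutes.

15 minutes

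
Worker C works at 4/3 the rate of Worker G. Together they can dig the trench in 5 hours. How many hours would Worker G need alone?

35/3 hours

Let Worker G's rate be r; then Worker C's rate is (4/3)r, so together (4/3 + 1)r = (7/3)r = 1/5.
Thus r = 3/35 per hour.
Worker G alone: 35/3 hours; Worker C alone: 35/4 hours.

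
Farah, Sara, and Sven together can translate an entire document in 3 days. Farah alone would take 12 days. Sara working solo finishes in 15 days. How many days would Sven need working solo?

Combined rate is 1/3 per day.
Known contribution: 1/12 + 1/15 = (5 + 4)/60 = 9/60 = 3/20 per day.
So Sven's rate is 1/3 − 3/20 = 11/60, meaning 60/11 days alone.

60/11 days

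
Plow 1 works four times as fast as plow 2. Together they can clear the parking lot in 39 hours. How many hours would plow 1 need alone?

Let plow 2's rate be r; then plow 1's rate is 4r, so together (4 + 1)r = 5r = 1/39.
Thus r = 1/195 per hour.
Plow 2 alone: 195 hours; plow 1 alone: 195/4 hours.

195/4 hours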